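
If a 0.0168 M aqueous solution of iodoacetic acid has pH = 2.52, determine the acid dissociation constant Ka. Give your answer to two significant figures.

Ka = 6.6 × 10^-4

[H+] = 10^(-2.52) = 3.02 × 10^-3 M
At equilibrium [HA] = 0.0168 − 3.02 × 10^-3 = 1.38 × 10^-2 M
Ka = [H+][A-]/[HA] = (3.02 × 10^-3)² / 1.38 × 10^-2 = 6.6 × 10^-4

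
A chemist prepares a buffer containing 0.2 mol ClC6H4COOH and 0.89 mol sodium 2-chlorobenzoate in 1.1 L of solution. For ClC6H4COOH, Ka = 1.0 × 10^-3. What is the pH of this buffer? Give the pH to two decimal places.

pKa = −log(1.0 × 10^-3) = 3.000
pH = pKa + log([A⁻]/[HA]) = 3.000 + log(0.89/0.2)
pH = 3.000 + (+0.648) = 3.65

pH = 3.65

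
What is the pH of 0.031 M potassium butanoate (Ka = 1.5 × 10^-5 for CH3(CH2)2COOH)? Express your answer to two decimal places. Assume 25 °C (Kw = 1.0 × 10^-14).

CH3(CH2)2COO- is the conjugate base of the weak acid CH3(CH2)2COOH.
Kb = Kw/Ka = 1.0×10^-14 / 1.5 × 10^-5 = 6.67 × 10^-10
From the ICE table, Kb = x²/(0.031 − x) = 6.67 × 10^-10.
Assume x ≪ 0.031: x ≈ √(6.67 × 10^-10 × 0.031) = 4.55 × 10^-6 M
Check: 0.015% ionized — well under 5%, approximation valid.
pOH = −log(4.55 × 10^-6) = 5.34; pH = 14.00 − 5.34 = 8.66

pH = 8.66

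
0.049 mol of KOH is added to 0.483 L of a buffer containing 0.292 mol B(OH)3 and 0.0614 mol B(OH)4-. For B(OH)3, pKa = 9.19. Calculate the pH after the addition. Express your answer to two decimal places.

pH = 8.85

OH- converts B(OH)3 to B(OH)4-: B(OH)3 → 0.243 mol, B(OH)4- → 0.11 mol.
Henderson–Hasselbalch with mole ratio 0.11/0.243: pH = 9.19 + (-0.344)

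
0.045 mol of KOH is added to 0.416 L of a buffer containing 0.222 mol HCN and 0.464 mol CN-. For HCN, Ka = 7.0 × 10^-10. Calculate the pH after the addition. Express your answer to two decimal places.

OH- converts HCN to CN-: HCN → 0.177 mol, CN- → 0.509 mol.
pKa = −log(7.0 × 10^-10) = 9.155
pH = pKa + log(n_CN-/n_HCN) = 9.155 + log(0.509/0.177) = 9.155 + (+0.459)

pH = 9.61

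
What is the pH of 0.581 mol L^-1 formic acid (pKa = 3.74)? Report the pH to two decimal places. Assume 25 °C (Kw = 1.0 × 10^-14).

HCOOH ⇌ HCOO- + H+
Ka = 10^(−3.74) = 1.82 × 10^-4
Ka = [H+]²/(0.581 − [H+]) = 1.82 × 10^-4
Since Ka ≪ C₀, [H+] ≈ √(Ka·C₀) = 1.03 × 10^-2 M.
pH = −log(1.03 × 10^-2) = 1.99

pH = 1.99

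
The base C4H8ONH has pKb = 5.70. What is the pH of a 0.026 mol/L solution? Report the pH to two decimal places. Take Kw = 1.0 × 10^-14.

C4H8ONH + H2O ⇌ C4H8ONH2+ + OH-
Kb = 10^(−5.70) = 2.00 × 10^-6
From the ICE table, Kb = x²/(0.026 − x) = 2.00 × 10^-6.
Since Kb ≪ C₀, x ≈ √(Kb·C₀) = 2.28 × 10^-4 M.
(x/C₀ = 0.88% < 5%, so the approximation holds.)
pOH = −log(2.28 × 10^-4) = 3.64; pH = 14.00 − 3.64 = 10.36

pH = 10.36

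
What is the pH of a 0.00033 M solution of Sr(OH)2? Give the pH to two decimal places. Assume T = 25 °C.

pH = 10.82

Sr(OH)2 is a strong base (each formula unit releases 2 OH-); [OH-] = 0.00066 M.
pOH = -log(0.00066) = 3.18
pH = 14.00 - 3.18 = 10.82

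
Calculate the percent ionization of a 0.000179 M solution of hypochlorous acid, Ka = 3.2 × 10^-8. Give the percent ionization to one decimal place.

1.3%

HOCl ⇌ OCl- + H+; let x = [H+] at equilibrium.
x ≈ √(Ka·C₀) = √(3.2 × 10^-8 × 0.000179) = 2.39 × 10^-6 M
% ionization = x/C₀ × 100% = 2.39 × 10^-6/0.000179 × 100% = 1.3%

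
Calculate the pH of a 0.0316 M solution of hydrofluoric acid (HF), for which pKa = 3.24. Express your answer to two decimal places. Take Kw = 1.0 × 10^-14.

HF ⇌ F- + H+
Ka = 10^(−3.24) = 5.75 × 10^-4
From the ICE table, Ka = [H+]²/(0.0316 − [H+]) = 5.75 × 10^-4.
The 5% rule fails; solving [H+]² + Ka·[H+] − Ka·C₀ = 0 exactly:
[H+] = [−0.000575 + √(0.000575² + 7.27e-05)]/2 = 3.98 × 10^-3 M
pH = −log[H+] = −log(3.98 × 10^-3) = 2.40

pH = 2.40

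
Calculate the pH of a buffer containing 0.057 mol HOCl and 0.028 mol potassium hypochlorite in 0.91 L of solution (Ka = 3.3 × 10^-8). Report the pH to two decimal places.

pH = 7.17

pKa = −log(3.3 × 10^-8) = 7.481
Using pH = pKa + log([base]/[acid]) with [base]/[acid] = 0.028/0.057:
pH = 7.481 + (-0.309) = 7.17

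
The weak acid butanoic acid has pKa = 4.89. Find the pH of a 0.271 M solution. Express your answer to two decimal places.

pH = 2.73

CH3(CH2)2COOH ⇌ CH3(CH2)2COO- + H+
Ka = 10^(−4.89) = 1.29 × 10^-5
From the ICE table, Ka = [H+]²/(0.271 − [H+]) = 1.29 × 10^-5.
Assume [H+] ≪ 0.271: [H+] ≈ √(1.29 × 10^-5 × 0.271) = 1.87 × 10^-3 M
([H+]/C₀ = 0.69% < 5%, so the approximation holds.)
pH = −log[H+] = −log(1.87 × 10^-3) = 2.73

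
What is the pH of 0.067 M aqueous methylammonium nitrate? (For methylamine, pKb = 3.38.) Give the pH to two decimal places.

pH = 5.90

CH3NH3+ is the conjugate acid of the weak base CH3NH2.
Kb = 10^(−3.38) = 4.17 × 10^-4
Ka = Kw/Kb = 1.0×10^-14 / 4.17 × 10^-4 = 2.40 × 10^-11
Ka = [H+]²/(0.067 − [H+]) = 2.40 × 10^-11
Neglecting [H+] in the denominator: [H+] = √(2.40 × 10^-11 × 0.067) = 1.27 × 10^-6 M
Check: 0.0019% ionized — well under 5%, approximation valid.
pH = −log[H+] = −log(1.27 × 10^-6) = 5.90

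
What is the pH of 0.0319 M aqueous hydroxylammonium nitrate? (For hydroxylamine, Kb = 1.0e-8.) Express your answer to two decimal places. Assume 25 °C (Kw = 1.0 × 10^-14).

pH = 3.75

NH3OH+ is the conjugate acid of the weak base NH2OH.
Ka = Kw/Kb = 1.0×10^-14 / 1.0 × 10^-8 = 1.00 × 10^-6
Ka = [H+]²/(0.0319 − [H+]) = 1.00 × 10^-6
Neglecting [H+] in the denominator: [H+] = √(1.00 × 10^-6 × 0.0319) = 1.79 × 10^-4 M
Check: 0.56% ionized — well under 5%, approximation valid.
pH = −log(1.79 × 10^-4) = 3.75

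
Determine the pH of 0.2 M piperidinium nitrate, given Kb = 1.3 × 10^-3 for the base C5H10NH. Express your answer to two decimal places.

C5H10NH2+ is the conjugate acid of the weak base C5H10NH.
Ka = Kw/Kb = 1.0×10^-14 / 1.3 × 10^-3 = 7.69 × 10^-12
Let x = [H+] at equilibrium. Ka = x²/(0.2 − x).
Neglecting x in the denominator: x = √(7.69 × 10^-12 × 0.2) = 1.24 × 10^-6 M
pH = −log[H+] = −log(1.24 × 10^-6) = 5.91

pH = 5.91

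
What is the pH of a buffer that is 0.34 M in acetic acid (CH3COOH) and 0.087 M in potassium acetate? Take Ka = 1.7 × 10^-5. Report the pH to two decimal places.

pKa = −log(1.7 × 10^-5) = 4.770
Using pH = pKa + log([base]/[acid]) with [base]/[acid] = 0.087/0.34:
pH = 4.770 + (-0.592) = 4.18

pH = 4.18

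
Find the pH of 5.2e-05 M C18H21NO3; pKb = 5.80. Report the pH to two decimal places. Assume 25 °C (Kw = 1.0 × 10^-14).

C18H21NO3 + H2O ⇌ C18H22NO3+ + OH-
Kb = 10^(−5.80) = 1.58 × 10^-6
Kb = [OH-]²/(5.2e-05 − [OH-]) = 1.58 × 10^-6
The 5% rule fails; solving [OH-]² + Kb·[OH-] − Kb·C₀ = 0 exactly:
[OH-] = [−1.58e-06 + √(1.58e-06² + 3.29e-10)]/2 = 8.31 × 10^-6 M
pOH = −log(8.31 × 10^-6) = 5.08; pH = 14.00 − 5.08 = 8.92

pH = 8.92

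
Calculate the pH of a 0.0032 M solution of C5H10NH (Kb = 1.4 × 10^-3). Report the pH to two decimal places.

C5H10NH + H2O ⇌ C5H10NH2+ + OH-
Let x = [OH-] at equilibrium. Kb = x²/(0.0032 − x).
Here C₀/Kb ≈ 2.29, so the small-x approximation fails. Use the quadratic:
x = [−0.0014 + √(0.0014² + 1.79e-05)]/2 = 1.53 × 10^-3 M
pOH = 2.82, so pH = 14.00 − pOH = 11.18

pH = 11.18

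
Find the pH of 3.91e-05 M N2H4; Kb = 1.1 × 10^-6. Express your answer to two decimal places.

N2H4 + H2O ⇌ N2H5+ + OH-
Kb = x²/(3.91e-05 − x) = 1.1 × 10^-6
x is not negligible relative to C₀; solve x² + 1.1e-06·x − 4.3e-11 = 0.
x = [−1.1e-06 + √(1.1e-06² + 1.72e-10)]/2 = 6.03 × 10^-6 M
pOH = 5.22, so pH = 14.00 − pOH = 8.78

pH = 8.78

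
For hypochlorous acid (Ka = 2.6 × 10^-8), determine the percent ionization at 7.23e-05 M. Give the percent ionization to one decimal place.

1.9%

HOCl ⇌ OCl- + H+; let x = [H+] at equilibrium.
x ≈ √(Ka·C₀) = √(2.6 × 10^-8 × 7.23e-05) = 1.37 × 10^-6 M
Fraction ionized = 1.37 × 10^-6 / 7.23e-05 = 0.0189 → 1.9%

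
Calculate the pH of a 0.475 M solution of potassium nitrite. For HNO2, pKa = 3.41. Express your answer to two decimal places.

pH = 8.54

NO2- is the conjugate base of the weak acid HNO2.
Ka = 10^(−3.41) = 3.89 × 10^-4
Kb = Kw/Ka = 1.0×10^-14 / 3.89 × 10^-4 = 2.57 × 10^-11
Kb = x²/(0.475 − x) = 2.57 × 10^-11
Neglecting x in the denominator: x = √(2.57 × 10^-11 × 0.475) = 3.49 × 10^-6 M
(x/C₀ = 0.00074% < 5%, so the approximation holds.)
pOH = 5.46, so pH = 14.00 − pOH = 8.54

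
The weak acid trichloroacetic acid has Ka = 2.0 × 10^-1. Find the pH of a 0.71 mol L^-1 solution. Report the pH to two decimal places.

pH = 0.54

Cl3CCOOH ⇌ Cl3CCOO- + H+
From the ICE table, Ka = [H+]²/(0.71 − [H+]) = 2.0 × 10^-1.
[H+] is not negligible relative to C₀; solve [H+]² + 0.2·[H+] − 0.142 = 0.
[H+] = (−Ka + √(Ka² + 4·Ka·C₀))/2 = 2.90 × 10^-1 M
pH = −log[H+] = −log(2.90 × 10^-1) = 0.54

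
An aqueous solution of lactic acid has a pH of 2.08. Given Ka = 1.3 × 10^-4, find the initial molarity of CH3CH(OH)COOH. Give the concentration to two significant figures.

[H+] = 10^(-2.08) = 8.32 × 10^-3 M = x
Ka = x²/(C₀ − x) ⇒ C₀ = x + x²/Ka
C₀ = 8.32 × 10^-3 + (8.32 × 10^-3)²/(1.3 × 10^-4) = 5.41 × 10^-1 M

C₀ = 5.4 × 10^-1 M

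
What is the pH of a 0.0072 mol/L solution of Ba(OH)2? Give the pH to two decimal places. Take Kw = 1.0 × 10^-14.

pH = 12.16

Ba(OH)2 is a strong base (each formula unit releases 2 OH-); [OH-] = 0.0144 M.
pOH = -log(0.0144) = 1.84
pH = 14.00 - 1.84 = 12.16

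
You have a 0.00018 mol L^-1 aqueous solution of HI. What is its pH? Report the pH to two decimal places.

pH = 3.74

HI is a strong acid and dissociates completely, so [H+] = 0.00018 M.
pH = -log(0.00018) = 3.74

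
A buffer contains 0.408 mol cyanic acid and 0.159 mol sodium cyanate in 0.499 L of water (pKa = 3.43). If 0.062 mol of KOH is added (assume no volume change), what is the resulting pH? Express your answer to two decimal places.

After neutralization: n(HOCN) = 0.346 mol, n(OCN-) = 0.221 mol.
pH = pKa + log(n_OCN-/n_HOCN) = 3.43 + log(0.221/0.346) = 3.43 + (-0.195)

pH = 3.24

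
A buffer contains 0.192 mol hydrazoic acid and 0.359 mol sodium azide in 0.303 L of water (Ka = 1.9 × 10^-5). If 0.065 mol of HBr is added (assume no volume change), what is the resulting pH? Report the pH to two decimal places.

After neutralization: n(HN3) = 0.257 mol, n(N3-) = 0.294 mol.
pKa = −log(1.9 × 10^-5) = 4.721
Henderson–Hasselbalch with mole ratio 0.294/0.257: pH = 4.721 + (+0.058)

pH = 4.78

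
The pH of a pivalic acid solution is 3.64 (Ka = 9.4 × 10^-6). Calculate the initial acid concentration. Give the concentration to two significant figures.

C₀ = 5.8 × 10^-3 M

[H+] = 10^(-3.64) = 2.29 × 10^-4 M = x
Ka = x²/(C₀ − x) ⇒ C₀ = x + x²/Ka
C₀ = 2.29 × 10^-4 + (2.29 × 10^-4)²/(9.4 × 10^-6) = 5.81 × 10^-3 M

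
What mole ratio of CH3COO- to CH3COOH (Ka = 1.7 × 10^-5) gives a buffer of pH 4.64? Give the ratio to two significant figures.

ratio = 0.74

pKa = -log(1.7 × 10^-5) = 4.770
pH = pKa + log(r) ⇒ log(r) = 4.64 − 4.770 = -0.130
r = [CH3COO-]/[CH3COOH] = 10^(-0.130) = 0.741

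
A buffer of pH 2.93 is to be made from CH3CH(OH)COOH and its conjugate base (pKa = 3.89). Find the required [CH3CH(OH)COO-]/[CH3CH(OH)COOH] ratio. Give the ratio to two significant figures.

ratio = 0.11

pH = pKa + log(r) ⇒ log(r) = 2.93 − 3.89 = -0.96
r = [CH3CH(OH)COO-]/[CH3CH(OH)COOH] = 10^(-0.96) = 0.11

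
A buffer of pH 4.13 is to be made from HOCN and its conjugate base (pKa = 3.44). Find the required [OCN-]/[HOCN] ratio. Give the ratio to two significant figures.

pH = pKa + log(r) ⇒ log(r) = 4.13 − 3.44 = +0.69
r = [OCN-]/[HOCN] = 10^(+0.69) = 4.9

ratio = 4.9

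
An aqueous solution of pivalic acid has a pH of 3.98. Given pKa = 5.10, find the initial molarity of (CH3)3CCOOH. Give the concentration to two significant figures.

[H+] = 10^(-3.98) = 1.05 × 10^-4 M = x
Ka = 10^(−5.10) = 7.94 × 10^-6
Ka = x²/(C₀ − x) ⇒ C₀ = x + x²/Ka
C₀ = 1.05 × 10^-4 + (1.05 × 10^-4)²/(7.94 × 10^-6) = 1.49 × 10^-3 M

C₀ = 1.5 × 10^-3 M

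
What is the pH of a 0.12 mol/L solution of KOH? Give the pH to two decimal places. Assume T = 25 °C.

KOH is a strong base; [OH-] = 0.12 M.
pOH = -log(0.12) = 0.92
pH = 14.00 - 0.92 = 13.08

pH = 13.08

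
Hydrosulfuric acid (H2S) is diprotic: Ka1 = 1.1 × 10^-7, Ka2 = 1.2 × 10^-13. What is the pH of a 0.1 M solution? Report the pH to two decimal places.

Ka1 ≫ Ka2, so treat the first dissociation as the only significant source of H+.
Ka1 = x²/(0.1 − x) = 1.1 × 10^-7
x ≈ √(1.1 × 10^-7 × 0.1) = 1.05 × 10^-4 M
pH = −log(1.05 × 10^-4) = 3.98

pH = 3.98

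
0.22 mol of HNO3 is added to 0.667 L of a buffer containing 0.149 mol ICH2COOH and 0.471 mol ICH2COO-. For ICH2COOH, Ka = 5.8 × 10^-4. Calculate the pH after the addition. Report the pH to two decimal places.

Added H+ converts ICH2COO- to ICH2COOH: ICH2COOH → 0.369 mol, ICH2COO- → 0.251 mol.
pKa = −log(5.8 × 10^-4) = 3.237
pH = pKa + log([A⁻]/[HA]) = 3.237 + log(0.251/0.369) = 3.237 -0.167

pH = 3.07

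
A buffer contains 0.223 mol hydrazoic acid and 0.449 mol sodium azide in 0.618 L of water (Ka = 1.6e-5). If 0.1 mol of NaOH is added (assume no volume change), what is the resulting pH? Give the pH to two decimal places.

After neutralization: n(HN3) = 0.123 mol, n(N3-) = 0.549 mol.
pKa = −log(1.6 × 10^-5) = 4.796
Henderson–Hasselbalch with mole ratio 0.549/0.123: pH = 4.796 + (+0.650)

pH = 5.45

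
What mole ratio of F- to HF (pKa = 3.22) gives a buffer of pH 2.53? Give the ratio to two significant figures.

pH = pKa + log(r) ⇒ log(r) = 2.53 − 3.22 = -0.69
r = [F-]/[HF] = 10^(-0.69) = 0.204

ratio = 0.20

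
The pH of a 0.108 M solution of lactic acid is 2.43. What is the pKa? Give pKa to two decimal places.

[H+] = 10^(-2.43) = 3.72 × 10^-3 M
At equilibrium [HA] = 0.108 − 3.72 × 10^-3 = 1.04 × 10^-1 M
Ka = [H+][A-]/[HA] = (3.72 × 10^-3)² / 1.04 × 10^-1 = 1.33 × 10^-4
pKa = -log(1.33 × 10^-4) = 3.88

pKa = 3.88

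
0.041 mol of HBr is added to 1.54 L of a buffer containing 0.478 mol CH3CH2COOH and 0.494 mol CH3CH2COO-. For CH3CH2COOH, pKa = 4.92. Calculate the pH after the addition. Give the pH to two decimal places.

pH = 4.86

Added H+ converts CH3CH2COO- to CH3CH2COOH: CH3CH2COOH → 0.519 mol, CH3CH2COO- → 0.453 mol.
pH = pKa + log([A⁻]/[HA]) = 4.92 + log(0.453/0.519) = 4.92 -0.059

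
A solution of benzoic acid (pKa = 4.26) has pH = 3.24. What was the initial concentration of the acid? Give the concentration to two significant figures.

C₀ = 6.6 × 10^-3 M

[H+] = 10^(-3.24) = 5.75 × 10^-4 M = x
Ka = 10^(−4.26) = 5.50 × 10^-5
Ka = x²/(C₀ − x) ⇒ C₀ = x + x²/Ka
C₀ = 5.75 × 10^-4 + (5.75 × 10^-4)²/(5.50 × 10^-5) = 6.59 × 10^-3 M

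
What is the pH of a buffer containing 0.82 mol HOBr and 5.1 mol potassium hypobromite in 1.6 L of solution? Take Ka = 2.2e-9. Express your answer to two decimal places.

pH = 9.45

pKa = −log(2.2 × 10^-9) = 8.658
Using pH = pKa + log([base]/[acid]) with [base]/[acid] = 5.1/0.82:
pH = 8.658 + (+0.794) = 9.45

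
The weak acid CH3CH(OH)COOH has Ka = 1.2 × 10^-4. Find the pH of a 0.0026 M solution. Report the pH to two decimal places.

pH = 3.30

CH3CH(OH)COOH ⇌ CH3CH(OH)COO- + H+
From the ICE table, Ka = x²/(0.0026 − x) = 1.2 × 10^-4.
The 5% rule fails; solving x² + Ka·x − Ka·C₀ = 0 exactly:
x = (−Ka + √(Ka² + 4·Ka·C₀))/2 = 5.02 × 10^-4 M
pH = −log(5.02 × 10^-4) = 3.30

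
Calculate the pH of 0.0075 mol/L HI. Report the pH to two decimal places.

pH = 2.12

HI is a strong acid and dissociates completely, so [H+] = 0.0075 M.
pH = -log(0.0075) = 2.12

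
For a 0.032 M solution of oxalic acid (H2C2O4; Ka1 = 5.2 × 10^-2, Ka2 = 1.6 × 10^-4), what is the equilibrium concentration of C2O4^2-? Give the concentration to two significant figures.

First ionization gives [H+] ≈ [HC2O4-] = 2.24 × 10^-2 M.
Second step: Ka2 = [H+][C2O4^2-]/[HC2O4-] ≈ [C2O4^2-] (since [H+] ≈ [HC2O4-]).
So [C2O4^2-] ≈ Ka2.

1.6 × 10^-4 M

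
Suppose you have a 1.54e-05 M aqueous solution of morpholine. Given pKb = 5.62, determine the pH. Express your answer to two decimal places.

C4H8ONH + H2O ⇌ C4H8ONH2+ + OH-
Kb = 10^(−5.62) = 2.40 × 10^-6
From the ICE table, Kb = x²/(1.54e-05 − x) = 2.40 × 10^-6.
Here C₀/Kb ≈ 6.42, so the small-x approximation fails. Use the quadratic:
x = [−2.4e-06 + √(2.4e-06² + 1.48e-10)]/2 = 5.00 × 10^-6 M
pOH = −log(5.00 × 10^-6) = 5.30; pH = 14.00 − 5.30 = 8.70

pH = 8.70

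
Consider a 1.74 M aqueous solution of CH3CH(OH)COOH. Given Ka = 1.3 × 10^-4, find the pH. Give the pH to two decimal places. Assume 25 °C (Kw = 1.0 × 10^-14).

CH3CH(OH)COOH ⇌ CH3CH(OH)COO- + H+
From the ICE table, Ka = [H+]²/(1.74 − [H+]) = 1.3 × 10^-4.
Since Ka ≪ C₀, [H+] ≈ √(Ka·C₀) = 1.50 × 10^-2 M.
pH = −log[H+] = −log(1.50 × 10^-2) = 1.82

pH = 1.82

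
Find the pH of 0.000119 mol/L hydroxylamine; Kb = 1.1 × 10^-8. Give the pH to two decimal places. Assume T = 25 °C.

NH2OH + H2O ⇌ NH3OH+ + OH-
From the ICE table, Kb = [OH-]²/(0.000119 − [OH-]) = 1.1 × 10^-8.
Neglecting [OH-] in the denominator: [OH-] = √(1.1 × 10^-8 × 0.000119) = 1.14 × 10^-6 M
pOH = 5.94, so pH = 14.00 − pOH = 8.06

pH = 8.06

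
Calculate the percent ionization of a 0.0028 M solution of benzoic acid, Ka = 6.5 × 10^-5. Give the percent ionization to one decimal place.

14.1%

C6H5COOH ⇌ C6H5COO- + H+; let x = [H+] at equilibrium.
Ka = x²/(C₀ − x); solving the quadratic gives x = 3.95 × 10^-4 M.
Fraction ionized = 3.95 × 10^-4 / 0.0028 = 0.1411 → 14.1%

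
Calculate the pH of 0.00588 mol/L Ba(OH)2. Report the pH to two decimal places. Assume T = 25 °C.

pH = 12.07

Ba(OH)2 is a strong base (each formula unit releases 2 OH-); [OH-] = 0.0118 M.
pOH = -log(0.0118) = 1.93
pH = 14.00 - 1.93 = 12.07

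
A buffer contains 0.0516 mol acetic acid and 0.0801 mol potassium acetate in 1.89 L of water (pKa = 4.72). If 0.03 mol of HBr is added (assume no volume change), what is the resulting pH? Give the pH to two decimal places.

pH = 4.51

After neutralization: n(CH3COOH) = 0.0816 mol, n(CH3COO-) = 0.0501 mol.
pH = pKa + log(n_CH3COO-/n_CH3COOH) = 4.72 + log(0.0501/0.0816) = 4.72 + (-0.212)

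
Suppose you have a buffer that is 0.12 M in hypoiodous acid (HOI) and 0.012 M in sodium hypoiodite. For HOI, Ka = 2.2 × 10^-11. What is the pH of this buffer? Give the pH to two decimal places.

pKa = −log(2.2 × 10^-11) = 10.658
pH = pKa + log([A⁻]/[HA]) = 10.658 + log(0.012/0.12)
pH = 10.658 + (-1.000) = 9.66

pH = 9.66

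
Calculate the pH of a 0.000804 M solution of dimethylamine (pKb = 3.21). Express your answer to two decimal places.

(CH3)2NH + H2O ⇌ (CH3)2NH2+ + OH-
Kb = 10^(−3.21) = 6.17 × 10^-4
From the ICE table, Kb = [OH-]²/(0.000804 − [OH-]) = 6.17 × 10^-4.
[OH-] is not negligible relative to C₀; solve [OH-]² + 0.000617·[OH-] − 4.96e-07 = 0.
[OH-] = (−Kb + √(Kb² + 4·Kb·C₀))/2 = 4.60 × 10^-4 M
pOH = 3.34, so pH = 14.00 − pOH = 10.66

pH = 10.66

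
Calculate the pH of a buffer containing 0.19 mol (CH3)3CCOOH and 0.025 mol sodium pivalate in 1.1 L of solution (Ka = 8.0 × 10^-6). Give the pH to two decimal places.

pKa = −log(8.0 × 10^-6) = 5.097
Using pH = pKa + log([base]/[acid]) with [base]/[acid] = 0.025/0.19:
pH = 5.097 + (-0.881) = 4.22

pH = 4.22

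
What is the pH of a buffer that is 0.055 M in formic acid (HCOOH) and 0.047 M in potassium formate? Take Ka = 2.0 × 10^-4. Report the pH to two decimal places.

pH = 3.63

pKa = −log(2.0 × 10^-4) = 3.699
Henderson–Hasselbalch: pH = pKa + log([HCOO-]/[HCOOH]) = 3.699 + log(0.047/0.055)
pH = 3.699 + (-0.068) = 3.63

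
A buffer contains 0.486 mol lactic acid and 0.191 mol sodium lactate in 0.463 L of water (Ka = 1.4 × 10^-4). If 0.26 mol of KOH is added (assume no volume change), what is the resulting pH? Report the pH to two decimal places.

pH = 4.15

OH- converts CH3CH(OH)COOH to CH3CH(OH)COO-: CH3CH(OH)COOH → 0.226 mol, CH3CH(OH)COO- → 0.451 mol.
pKa = −log(1.4 × 10^-4) = 3.854
Henderson–Hasselbalch with mole ratio 0.451/0.226: pH = 3.854 + (+0.300)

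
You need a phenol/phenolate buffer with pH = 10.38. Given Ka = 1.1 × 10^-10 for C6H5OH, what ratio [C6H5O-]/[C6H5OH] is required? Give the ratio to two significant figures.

pKa = -log(1.1 × 10^-10) = 9.959
pH = pKa + log(r) ⇒ log(r) = 10.38 − 9.959 = +0.421
r = [C6H5O-]/[C6H5OH] = 10^(+0.421) = 2.64

ratio = 2.6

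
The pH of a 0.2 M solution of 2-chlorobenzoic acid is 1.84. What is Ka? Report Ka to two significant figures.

Ka = 1.1 × 10^-3

[H+] = 10^(-1.84) = 1.45 × 10^-2 M
At equilibrium [HA] = 0.2 − 1.45 × 10^-2 = 1.85 × 10^-1 M
Ka = [H+][A-]/[HA] = (1.45 × 10^-2)² / 1.85 × 10^-1 = 1.1 × 10^-3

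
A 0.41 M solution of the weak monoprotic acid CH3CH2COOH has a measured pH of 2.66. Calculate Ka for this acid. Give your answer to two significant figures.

Ka = 1.2 × 10^-5

[H+] = 10^(-2.66) = 2.19 × 10^-3 M
At equilibrium [HA] = 0.41 − 2.19 × 10^-3 = 4.08 × 10^-1 M
Ka = [H+][A-]/[HA] = (2.19 × 10^-3)² / 4.08 × 10^-1 = 1.2 × 10^-5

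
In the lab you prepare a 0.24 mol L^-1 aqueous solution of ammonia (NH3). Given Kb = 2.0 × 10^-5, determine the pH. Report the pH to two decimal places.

NH3 + H2O ⇌ NH4+ + OH-
From the ICE table, Kb = x²/(0.24 − x) = 2.0 × 10^-5.
Neglecting x in the denominator: x = √(2.0 × 10^-5 × 0.24) = 2.19 × 10^-3 M
pOH = −log(2.19 × 10^-3) = 2.66; pH = 14.00 − 2.66 = 11.34

pH = 11.34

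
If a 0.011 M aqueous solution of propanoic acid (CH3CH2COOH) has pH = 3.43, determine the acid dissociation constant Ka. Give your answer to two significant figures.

[H+] = 10^(-3.43) = 3.72 × 10^-4 M
At equilibrium [HA] = 0.011 − 3.72 × 10^-4 = 1.06 × 10^-2 M
Ka = [H+][A-]/[HA] = (3.72 × 10^-4)² / 1.06 × 10^-2 = 1.3 × 10^-5

Ka = 1.3 × 10^-5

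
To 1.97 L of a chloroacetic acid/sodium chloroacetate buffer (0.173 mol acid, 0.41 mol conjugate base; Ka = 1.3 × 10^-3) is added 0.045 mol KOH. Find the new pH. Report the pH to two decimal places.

After neutralization: n(ClCH2COOH) = 0.128 mol, n(ClCH2COO-) = 0.455 mol.
pKa = −log(1.3 × 10^-3) = 2.886
Henderson–Hasselbalch with mole ratio 0.455/0.128: pH = 2.886 + (+0.551)

pH = 3.44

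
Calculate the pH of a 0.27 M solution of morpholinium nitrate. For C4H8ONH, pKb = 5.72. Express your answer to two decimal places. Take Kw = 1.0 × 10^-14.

pH = 4.42

C4H8ONH2+ is the conjugate acid of the weak base C4H8ONH.
Kb = 10^(−5.72) = 1.91 × 10^-6
Ka = Kw/Kb = 1.0×10^-14 / 1.91 × 10^-6 = 5.24 × 10^-9
From the ICE table, Ka = x²/(0.27 − x) = 5.24 × 10^-9.
Neglecting x in the denominator: x = √(5.24 × 10^-9 × 0.27) = 3.76 × 10^-5 M
pH = −log(3.76 × 10^-5) = 4.42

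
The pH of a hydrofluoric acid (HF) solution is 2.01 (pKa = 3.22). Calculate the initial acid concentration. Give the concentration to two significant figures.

[H+] = 10^(-2.01) = 9.77 × 10^-3 M = x
Ka = 10^(−3.22) = 6.03 × 10^-4
Ka = x²/(C₀ − x) ⇒ C₀ = x + x²/Ka
C₀ = 9.77 × 10^-3 + (9.77 × 10^-3)²/(6.03 × 10^-4) = 1.68 × 10^-1 M

C₀ = 1.7 × 10^-1 M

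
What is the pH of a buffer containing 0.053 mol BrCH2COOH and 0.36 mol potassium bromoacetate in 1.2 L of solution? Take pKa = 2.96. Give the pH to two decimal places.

Henderson–Hasselbalch: pH = pKa + log([BrCH2COO-]/[BrCH2COOH]) = 2.96 + log(0.36/0.053)
pH = 2.96 + (+0.832) = 3.79

pH = 3.79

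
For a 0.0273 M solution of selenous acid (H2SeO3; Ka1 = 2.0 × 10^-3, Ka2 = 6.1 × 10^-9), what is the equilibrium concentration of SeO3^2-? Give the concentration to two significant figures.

6.1 × 10^-9 M

First ionization gives [H+] ≈ [HSeO3-] = 6.46 × 10^-3 M.
Second step: Ka2 = [H+][SeO3^2-]/[HSeO3-] ≈ [SeO3^2-] (since [H+] ≈ [HSeO3-]).
So [SeO3^2-] ≈ Ka2.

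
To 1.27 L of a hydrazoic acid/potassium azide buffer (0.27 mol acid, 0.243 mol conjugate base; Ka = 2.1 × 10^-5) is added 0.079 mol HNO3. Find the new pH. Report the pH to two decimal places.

pH = 4.35

Added H+ converts N3- to HN3: HN3 → 0.349 mol, N3- → 0.164 mol.
pKa = −log(2.1 × 10^-5) = 4.678
pH = pKa + log(n_N3-/n_HN3) = 4.678 + log(0.164/0.349) = 4.678 + (-0.328)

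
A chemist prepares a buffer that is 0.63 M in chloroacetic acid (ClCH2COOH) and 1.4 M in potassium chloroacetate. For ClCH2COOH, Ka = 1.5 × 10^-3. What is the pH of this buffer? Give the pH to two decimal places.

pKa = −log(1.5 × 10^-3) = 2.824
pH = pKa + log([A⁻]/[HA]) = 2.824 + log(1.4/0.63)
pH = 2.824 + (+0.347) = 3.17

pH = 3.17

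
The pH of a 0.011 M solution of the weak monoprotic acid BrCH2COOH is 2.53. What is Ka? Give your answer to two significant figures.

Ka = 1.1 × 10^-3

[H+] = 10^(-2.53) = 2.95 × 10^-3 M
At equilibrium [HA] = 0.011 − 2.95 × 10^-3 = 8.05 × 10^-3 M
Ka = [H+][A-]/[HA] = (2.95 × 10^-3)² / 8.05 × 10^-3 = 1.1 × 10^-3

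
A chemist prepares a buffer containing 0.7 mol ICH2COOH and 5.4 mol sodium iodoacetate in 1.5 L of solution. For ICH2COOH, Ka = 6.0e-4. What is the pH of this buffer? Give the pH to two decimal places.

pH = 4.11

pKa = −log(6.0 × 10^-4) = 3.222
pH = pKa + log([A⁻]/[HA]) = 3.222 + log(5.4/0.7)
pH = 3.222 + (+0.887) = 4.11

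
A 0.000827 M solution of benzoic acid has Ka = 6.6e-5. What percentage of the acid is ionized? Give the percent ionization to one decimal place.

24.5%

C6H5COOH ⇌ C6H5COO- + H+; let x = [H+] at equilibrium.
Solve x² + 6.6e-05x − 5.46e-08 = 0 → x = 2.03 × 10^-4 M
% ionization = x/C₀ × 100% = 2.03 × 10^-4/0.000827 × 100% = 24.5%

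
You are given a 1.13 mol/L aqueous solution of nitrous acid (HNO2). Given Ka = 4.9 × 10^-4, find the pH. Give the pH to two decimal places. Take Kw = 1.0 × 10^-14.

pH = 1.63

HNO2 ⇌ NO2- + H+
Ka = [H+]²/(1.13 − [H+]) = 4.9 × 10^-4
Neglecting [H+] in the denominator: [H+] = √(4.9 × 10^-4 × 1.13) = 2.35 × 10^-2 M
([H+]/C₀ = 2.1% < 5%, so the approximation holds.)
pH = −log(2.35 × 10^-2) = 1.63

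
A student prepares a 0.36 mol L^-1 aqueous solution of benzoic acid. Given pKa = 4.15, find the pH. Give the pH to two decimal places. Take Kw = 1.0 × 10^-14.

C6H5COOH ⇌ C6H5COO- + H+
Ka = 10^(−4.15) = 7.08 × 10^-5
From the ICE table, Ka = x²/(0.36 − x) = 7.08 × 10^-5.
Since Ka ≪ C₀, x ≈ √(Ka·C₀) = 5.05 × 10^-3 M.
Check: 1.4% ionized — well under 5%, approximation valid.
pH = −log(5.05 × 10^-3) = 2.30

pH = 2.30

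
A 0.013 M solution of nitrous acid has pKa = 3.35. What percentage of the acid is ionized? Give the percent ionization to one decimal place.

HNO2 ⇌ NO2- + H+; let x = [H+] at equilibrium.
Ka = 10^(−3.35) = 4.47 × 10^-4
Ka = x²/(C₀ − x); solving the quadratic gives x = 2.20 × 10^-3 M.
% ionization = x/C₀ × 100% = 2.20 × 10^-3/0.013 × 100% = 16.9%

16.9%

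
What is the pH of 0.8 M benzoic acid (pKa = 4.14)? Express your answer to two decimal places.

C6H5COOH ⇌ C6H5COO- + H+
Ka = 10^(−4.14) = 7.24 × 10^-5
From the ICE table, Ka = x²/(0.8 − x) = 7.24 × 10^-5.
Since Ka ≪ C₀, x ≈ √(Ka·C₀) = 7.61 × 10^-3 M.
Check: 0.95% ionized — well under 5%, approximation valid.
pH = −log[H+] = −log(7.61 × 10^-3) = 2.12

pH = 2.12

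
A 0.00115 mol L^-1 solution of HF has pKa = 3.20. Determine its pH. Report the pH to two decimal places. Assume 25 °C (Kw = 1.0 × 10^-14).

pH = 3.23

HF ⇌ F- + H+
Ka = 10^(−3.20) = 6.31 × 10^-4
Ka = [H+]²/(0.00115 − [H+]) = 6.31 × 10^-4
The 5% rule fails; solving [H+]² + Ka·[H+] − Ka·C₀ = 0 exactly:
[H+] = [−0.000631 + √(0.000631² + 2.9e-06)]/2 = 5.93 × 10^-4 M
pH = −log(5.93 × 10^-4) = 3.23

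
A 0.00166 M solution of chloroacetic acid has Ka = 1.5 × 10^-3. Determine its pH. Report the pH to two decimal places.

ClCH2COOH ⇌ ClCH2COO- + H+
From the ICE table, Ka = [H+]²/(0.00166 − [H+]) = 1.5 × 10^-3.
[H+] is not negligible relative to C₀; solve [H+]² + 0.0015·[H+] − 2.49e-06 = 0.
[H+] = [−0.0015 + √(0.0015² + 9.96e-06)]/2 = 9.97 × 10^-4 M
pH = −log(9.97 × 10^-4) = 3.00

pH = 3.00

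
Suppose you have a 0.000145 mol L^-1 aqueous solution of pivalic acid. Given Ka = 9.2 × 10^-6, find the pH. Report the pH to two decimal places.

pH = 4.49

(CH3)3CCOOH ⇌ (CH3)3CCOO- + H+
From the ICE table, Ka = [H+]²/(0.000145 − [H+]) = 9.2 × 10^-6.
Here C₀/Ka ≈ 15.8, so the small-[H+] approximation fails. Use the quadratic:
[H+] = (−Ka + √(Ka² + 4·Ka·C₀))/2 = 3.22 × 10^-5 M
pH = −log(3.22 × 10^-5) = 4.49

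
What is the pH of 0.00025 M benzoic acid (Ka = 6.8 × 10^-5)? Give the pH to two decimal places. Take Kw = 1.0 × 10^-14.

C6H5COOH ⇌ C6H5COO- + H+
From the ICE table, Ka = [H+]²/(0.00025 − [H+]) = 6.8 × 10^-5.
The 5% rule fails; solving [H+]² + Ka·[H+] − Ka·C₀ = 0 exactly:
[H+] = (−Ka + √(Ka² + 4·Ka·C₀))/2 = 1.01 × 10^-4 M
pH = −log(1.01 × 10^-4) = 4.00

pH = 4.00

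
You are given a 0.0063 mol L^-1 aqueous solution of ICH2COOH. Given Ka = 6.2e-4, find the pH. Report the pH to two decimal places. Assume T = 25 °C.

pH = 2.77

ICH2COOH ⇌ ICH2COO- + H+
Ka = [H+]²/(0.0063 − [H+]) = 6.2 × 10^-4
Here C₀/Ka ≈ 10.2, so the small-[H+] approximation fails. Use the quadratic:
[H+] = [−0.00062 + √(0.00062² + 1.56e-05)]/2 = 1.69 × 10^-3 M
pH = −log[H+] = −log(1.69 × 10^-3) = 2.77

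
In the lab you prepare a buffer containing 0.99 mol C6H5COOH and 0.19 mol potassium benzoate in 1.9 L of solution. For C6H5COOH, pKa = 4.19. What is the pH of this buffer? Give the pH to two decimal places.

pH = 3.47

pH = pKa + log([A⁻]/[HA]) = 4.19 + log(0.19/0.99)
pH = 4.19 + (-0.717) = 3.47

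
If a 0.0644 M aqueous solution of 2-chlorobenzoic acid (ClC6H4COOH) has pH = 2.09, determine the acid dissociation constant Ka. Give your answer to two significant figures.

[H+] = 10^(-2.09) = 8.13 × 10^-3 M
At equilibrium [HA] = 0.0644 − 8.13 × 10^-3 = 5.63 × 10^-2 M
Ka = [H+][A-]/[HA] = (8.13 × 10^-3)² / 5.63 × 10^-2 = 1.2 × 10^-3

Ka = 1.2 × 10^-3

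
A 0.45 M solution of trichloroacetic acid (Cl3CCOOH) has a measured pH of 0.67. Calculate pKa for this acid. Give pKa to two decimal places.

pKa = 0.71

[H+] = 10^(-0.67) = 2.14 × 10^-1 M
At equilibrium [HA] = 0.45 − 2.14 × 10^-1 = 2.36 × 10^-1 M
Ka = [H+][A-]/[HA] = (2.14 × 10^-1)² / 2.36 × 10^-1 = 1.94 × 10^-1
pKa = -log(1.94 × 10^-1) = 0.71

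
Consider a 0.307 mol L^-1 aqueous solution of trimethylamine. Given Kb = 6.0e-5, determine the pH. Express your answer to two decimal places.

(CH3)3N + H2O ⇌ (CH3)3NH+ + OH-
From the ICE table, Kb = [OH-]²/(0.307 − [OH-]) = 6.0 × 10^-5.
Neglecting [OH-] in the denominator: [OH-] = √(6.0 × 10^-5 × 0.307) = 4.29 × 10^-3 M
Check: 1.4% ionized — well under 5%, approximation valid.
pOH = −log(4.29 × 10^-3) = 2.37; pH = 14.00 − 2.37 = 11.63

pH = 11.63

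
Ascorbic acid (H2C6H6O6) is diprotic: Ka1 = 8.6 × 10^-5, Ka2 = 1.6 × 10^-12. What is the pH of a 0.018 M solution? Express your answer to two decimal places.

Since Ka1 ≫ Ka2, the first ionization dominates [H+].
Ka1 = x²/(0.018 − x) = 8.6 × 10^-5
Solving the quadratic: x = (−Ka1 + √(Ka1² + 4·Ka1·C₀))/2 = 1.20 × 10^-3 M
pH = −log(1.20 × 10^-3) = 2.92

pH = 2.92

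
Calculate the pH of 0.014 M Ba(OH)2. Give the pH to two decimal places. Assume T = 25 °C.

pH = 12.45

Ba(OH)2 is a strong base (each formula unit releases 2 OH-); [OH-] = 0.028 M.
pOH = -log(0.028) = 1.55
pH = 14.00 - 1.55 = 12.45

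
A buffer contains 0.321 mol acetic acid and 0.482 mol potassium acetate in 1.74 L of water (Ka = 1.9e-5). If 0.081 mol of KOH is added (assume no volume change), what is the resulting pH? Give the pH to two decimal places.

After neutralization: n(CH3COOH) = 0.24 mol, n(CH3COO-) = 0.563 mol.
pKa = −log(1.9 × 10^-5) = 4.721
Henderson–Hasselbalch with mole ratio 0.563/0.24: pH = 4.721 + (+0.370)

pH = 5.09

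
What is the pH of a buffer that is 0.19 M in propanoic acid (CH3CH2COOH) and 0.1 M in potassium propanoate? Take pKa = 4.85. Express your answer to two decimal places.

pH = 4.57

Using pH = pKa + log([base]/[acid]) with [base]/[acid] = 0.1/0.19:
pH = 4.85 + (-0.279) = 4.57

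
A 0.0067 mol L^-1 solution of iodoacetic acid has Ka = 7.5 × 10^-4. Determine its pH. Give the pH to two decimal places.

ICH2COOH ⇌ ICH2COO- + H+
From the ICE table, Ka = [H+]²/(0.0067 − [H+]) = 7.5 × 10^-4.
The 5% rule fails; solving [H+]² + Ka·[H+] − Ka·C₀ = 0 exactly:
[H+] = [−0.00075 + √(0.00075² + 2.01e-05)]/2 = 1.90 × 10^-3 M
pH = −log[H+] = −log(1.90 × 10^-3) = 2.72

pH = 2.72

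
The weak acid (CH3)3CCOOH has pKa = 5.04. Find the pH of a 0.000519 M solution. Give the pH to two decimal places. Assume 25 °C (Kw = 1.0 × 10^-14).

pH = 4.19

(CH3)3CCOOH ⇌ (CH3)3CCOO- + H+
Ka = 10^(−5.04) = 9.12 × 10^-6
Ka = x²/(0.000519 − x) = 9.12 × 10^-6
Here C₀/Ka ≈ 56.9, so the small-x approximation fails. Use the quadratic:
x = (−Ka + √(Ka² + 4·Ka·C₀))/2 = 6.44 × 10^-5 M
pH = −log(6.44 × 10^-5) = 4.19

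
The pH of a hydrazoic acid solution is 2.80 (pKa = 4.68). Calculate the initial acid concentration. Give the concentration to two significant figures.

C₀ = 1.2 × 10^-1 M

[H+] = 10^(-2.80) = 1.58 × 10^-3 M = x
Ka = 10^(−4.68) = 2.09 × 10^-5
Ka = x²/(C₀ − x) ⇒ C₀ = x + x²/Ka
C₀ = 1.58 × 10^-3 + (1.58 × 10^-3)²/(2.09 × 10^-5) = 1.21 × 10^-1 M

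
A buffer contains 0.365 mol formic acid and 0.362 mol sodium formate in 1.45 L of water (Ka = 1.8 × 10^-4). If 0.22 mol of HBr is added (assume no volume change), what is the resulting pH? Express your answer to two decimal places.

pH = 3.13

Added H+ converts HCOO- to HCOOH: HCOOH → 0.585 mol, HCOO- → 0.142 mol.
pKa = −log(1.8 × 10^-4) = 3.745
pH = pKa + log(n_HCOO-/n_HCOOH) = 3.745 + log(0.142/0.585) = 3.745 + (-0.615)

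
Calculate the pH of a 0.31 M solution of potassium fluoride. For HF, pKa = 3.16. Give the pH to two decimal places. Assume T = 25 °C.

pH = 8.33

F- is the conjugate base of the weak acid HF.
Ka = 10^(−3.16) = 6.92 × 10^-4
Kb = Kw/Ka = 1.0×10^-14 / 6.92 × 10^-4 = 1.45 × 10^-11
Kb = [OH-]²/(0.31 − [OH-]) = 1.45 × 10^-11
Assume [OH-] ≪ 0.31: [OH-] ≈ √(1.45 × 10^-11 × 0.31) = 2.12 × 10^-6 M
pOH = −log(2.12 × 10^-6) = 5.67; pH = 14.00 − 5.67 = 8.33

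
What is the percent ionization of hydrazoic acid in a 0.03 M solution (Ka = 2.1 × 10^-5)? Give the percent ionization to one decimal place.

2.6%

HN3 ⇌ N3- + H+; let x = [H+] at equilibrium.
x ≈ √(Ka·C₀) = √(2.1 × 10^-5 × 0.03) = 7.94 × 10^-4 M
Fraction ionized = 7.94 × 10^-4 / 0.03 = 0.0265 → 2.6%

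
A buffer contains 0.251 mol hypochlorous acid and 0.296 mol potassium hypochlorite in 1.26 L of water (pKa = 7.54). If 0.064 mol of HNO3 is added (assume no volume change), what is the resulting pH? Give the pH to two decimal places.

pH = 7.41

After neutralization: n(HOCl) = 0.315 mol, n(OCl-) = 0.232 mol.
pH = pKa + log(n_OCl-/n_HOCl) = 7.54 + log(0.232/0.315) = 7.54 + (-0.133)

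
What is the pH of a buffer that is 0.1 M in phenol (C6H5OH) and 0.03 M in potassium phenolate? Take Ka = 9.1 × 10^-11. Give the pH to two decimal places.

pH = 9.52

pKa = −log(9.1 × 10^-11) = 10.041
Using pH = pKa + log([base]/[acid]) with [base]/[acid] = 0.03/0.1:
pH = 10.041 + (-0.523) = 9.52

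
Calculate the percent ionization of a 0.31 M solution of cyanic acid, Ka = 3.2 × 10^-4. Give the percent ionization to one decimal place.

HOCN ⇌ OCN- + H+; let x = [H+] at equilibrium.
x ≈ √(Ka·C₀) = √(3.2 × 10^-4 × 0.31) = 9.96 × 10^-3 M
Fraction ionized = 9.96 × 10^-3 / 0.31 = 0.0321 → 3.2%

3.2%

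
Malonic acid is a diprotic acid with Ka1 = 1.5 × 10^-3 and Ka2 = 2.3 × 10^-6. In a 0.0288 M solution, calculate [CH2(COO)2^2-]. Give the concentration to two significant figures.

2.3 × 10^-6 M

First ionization gives [H+] ≈ [CH2(COOH)COO-] = 5.87 × 10^-3 M.
Second step: Ka2 = [H+][CH2(COO)2^2-]/[CH2(COOH)COO-] ≈ [CH2(COO)2^2-] (since [H+] ≈ [CH2(COOH)COO-]).
So [CH2(COO)2^2-] ≈ Ka2.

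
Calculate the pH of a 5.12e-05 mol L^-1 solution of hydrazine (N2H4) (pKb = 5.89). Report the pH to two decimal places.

N2H4 + H2O ⇌ N2H5+ + OH-
Kb = 10^(−5.89) = 1.29 × 10^-6
Kb = [OH-]²/(5.12e-05 − [OH-]) = 1.29 × 10^-6
[OH-] is not negligible relative to C₀; solve [OH-]² + 1.29e-06·[OH-] − 6.6e-11 = 0.
[OH-] = [−1.29e-06 + √(1.29e-06² + 2.64e-10)]/2 = 7.51 × 10^-6 M
pOH = −log(7.51 × 10^-6) = 5.12; pH = 14.00 − 5.12 = 8.88

pH = 8.88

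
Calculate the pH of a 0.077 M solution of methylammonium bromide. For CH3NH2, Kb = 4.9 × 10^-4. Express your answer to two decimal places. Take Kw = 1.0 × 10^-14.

CH3NH3+ is the conjugate acid of the weak base CH3NH2.
Ka = Kw/Kb = 1.0×10^-14 / 4.9 × 10^-4 = 2.04 × 10^-11
Let x = [H+] at equilibrium. Ka = x²/(0.077 − x).
Neglecting x in the denominator: x = √(2.04 × 10^-11 × 0.077) = 1.25 × 10^-6 M
pH = −log[H+] = −log(1.25 × 10^-6) = 5.90

pH = 5.90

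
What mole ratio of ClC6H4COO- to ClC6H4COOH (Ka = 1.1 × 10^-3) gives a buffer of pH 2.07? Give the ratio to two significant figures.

ratio = 0.13

pKa = -log(1.1 × 10^-3) = 2.959
pH = pKa + log(r) ⇒ log(r) = 2.07 − 2.959 = -0.889
r = [ClC6H4COO-]/[ClC6H4COOH] = 10^(-0.889) = 0.129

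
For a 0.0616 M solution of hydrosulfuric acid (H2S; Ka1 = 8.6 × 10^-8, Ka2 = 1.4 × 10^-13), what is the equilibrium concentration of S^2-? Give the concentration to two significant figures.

First ionization gives [H+] ≈ [HS-] = 7.28 × 10^-5 M.
Second step: Ka2 = [H+][S^2-]/[HS-] ≈ [S^2-] (since [H+] ≈ [HS-]).
So [S^2-] ≈ Ka2.

1.4 × 10^-13 M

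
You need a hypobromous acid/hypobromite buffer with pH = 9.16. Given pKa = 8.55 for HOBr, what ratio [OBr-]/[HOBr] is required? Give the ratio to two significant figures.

pH = pKa + log(r) ⇒ log(r) = 9.16 − 8.55 = +0.61
r = [OBr-]/[HOBr] = 10^(+0.61) = 4.07

ratio = 4.1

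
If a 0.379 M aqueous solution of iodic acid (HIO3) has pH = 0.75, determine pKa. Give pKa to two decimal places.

[H+] = 10^(-0.75) = 1.78 × 10^-1 M
At equilibrium [HA] = 0.379 − 1.78 × 10^-1 = 2.01 × 10^-1 M
Ka = [H+][A-]/[HA] = (1.78 × 10^-1)² / 2.01 × 10^-1 = 1.58 × 10^-1
pKa = -log(1.58 × 10^-1) = 0.80

pKa = 0.80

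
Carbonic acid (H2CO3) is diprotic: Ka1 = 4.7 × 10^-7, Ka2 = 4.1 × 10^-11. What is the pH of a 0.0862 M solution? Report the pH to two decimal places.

Since Ka1 ≫ Ka2, the first ionization dominates [H+].
Ka1 = x²/(0.0862 − x) = 4.7 × 10^-7
x ≈ √(4.7 × 10^-7 × 0.0862) = 2.01 × 10^-4 M
pH = −log(2.01 × 10^-4) = 3.70

pH = 3.70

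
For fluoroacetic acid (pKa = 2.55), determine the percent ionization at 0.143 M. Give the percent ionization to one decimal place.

FCH2COOH ⇌ FCH2COO- + H+; let x = [H+] at equilibrium.
Ka = 10^(−2.55) = 2.82 × 10^-3
Solve x² + 0.00282x − 0.000403 = 0 → x = 1.87 × 10^-2 M
% ionization = x/C₀ × 100% = 1.87 × 10^-2/0.143 × 100% = 13.1%

13.1%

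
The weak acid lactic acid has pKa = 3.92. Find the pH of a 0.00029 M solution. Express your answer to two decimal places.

CH3CH(OH)COOH ⇌ CH3CH(OH)COO- + H+
Ka = 10^(−3.92) = 1.20 × 10^-4
From the ICE table, Ka = x²/(0.00029 − x) = 1.20 × 10^-4.
The 5% rule fails; solving x² + Ka·x − Ka·C₀ = 0 exactly:
x = [−0.00012 + √(0.00012² + 1.39e-07)]/2 = 1.36 × 10^-4 M
pH = −log(1.36 × 10^-4) = 3.87

pH = 3.87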